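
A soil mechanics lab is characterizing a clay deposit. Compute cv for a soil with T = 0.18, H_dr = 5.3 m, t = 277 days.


Result: 0.01825 m^2/day

Derivation:
Using cv = T * H_dr^2 / t
H_dr^2 = 5.3^2 = 28.09
cv = 0.18 * 28.09 / 277
cv = 0.01825 m^2/day


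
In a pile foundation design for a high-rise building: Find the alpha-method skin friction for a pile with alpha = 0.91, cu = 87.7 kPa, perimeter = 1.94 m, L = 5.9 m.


Using Qs = alpha * cu * perimeter * L
Qs = 0.91 * 87.7 * 1.94 * 5.9
Qs = 913.47 kN


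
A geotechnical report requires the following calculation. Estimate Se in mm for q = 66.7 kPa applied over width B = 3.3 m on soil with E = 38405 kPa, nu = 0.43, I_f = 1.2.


Result: 5.606 mm

Derivation:
Using Se = q * B * (1 - nu^2) * I_f / E
1 - nu^2 = 1 - 0.43^2 = 0.8151
Se = 66.7 * 3.3 * 0.8151 * 1.2 / 38405
Se = 0.005606 m
Convert to mm: Se = 0.005606 * 1000 = 5.606 mm


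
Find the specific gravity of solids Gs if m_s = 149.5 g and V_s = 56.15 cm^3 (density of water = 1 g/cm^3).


Using Gs = m_s / (V_s * rho_w)
Since rho_w = 1 g/cm^3:
Gs = 149.5 / 56.15
Gs = 2.663


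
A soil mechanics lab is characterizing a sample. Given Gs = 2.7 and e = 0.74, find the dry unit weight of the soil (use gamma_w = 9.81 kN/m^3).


Result: 15.222 kN/m^3

Derivation:
Using gamma_d = Gs * gamma_w / (1 + e)
gamma_d = 2.7 * 9.81 / (1 + 0.74)
gamma_d = 2.7 * 9.81 / 1.74
gamma_d = 15.222 kN/m^3


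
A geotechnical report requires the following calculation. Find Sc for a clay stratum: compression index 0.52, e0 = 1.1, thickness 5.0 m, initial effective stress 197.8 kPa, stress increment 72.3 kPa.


Using Sc = Cc * H / (1 + e0) * log10((sigma0 + delta_sigma) / sigma0)
Stress ratio = (197.8 + 72.3) / 197.8 = 1.36552
log10(1.36552) = 0.135298
Cc * H / (1 + e0) = 0.52 * 5.0 / (1 + 1.1) = 1.2381
Sc = 1.2381 * 0.135298
Sc = 0.1675 m


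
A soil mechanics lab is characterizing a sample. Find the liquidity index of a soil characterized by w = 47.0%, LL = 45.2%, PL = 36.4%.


Result: 1.205

Derivation:
First compute the plasticity index:
PI = LL - PL = 45.2 - 36.4 = 8.8
Then compute the liquidity index:
LI = (w - PL) / PI
LI = (47.0 - 36.4) / 8.8
LI = 1.205


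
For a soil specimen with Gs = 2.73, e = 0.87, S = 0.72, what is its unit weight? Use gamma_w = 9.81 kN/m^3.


Using gamma = gamma_w * (Gs + S*e) / (1 + e)
Numerator: Gs + S*e = 2.73 + 0.72*0.87 = 3.3564
Denominator: 1 + e = 1 + 0.87 = 1.87
gamma = 9.81 * 3.3564 / 1.87
gamma = 17.608 kN/m^3


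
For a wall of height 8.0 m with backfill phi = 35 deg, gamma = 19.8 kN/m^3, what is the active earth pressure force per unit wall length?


Compute active earth pressure coefficient:
Ka = tan^2(45 - phi/2) = tan^2(27.5) = 0.27099
Compute active force:
Pa = 0.5 * Ka * gamma * H^2
Pa = 0.5 * 0.27099 * 19.8 * 8.0^2
Pa = 171.7 kN/m


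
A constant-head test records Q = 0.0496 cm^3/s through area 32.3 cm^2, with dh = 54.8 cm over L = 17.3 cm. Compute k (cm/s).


Result: 0.000485 cm/s

Derivation:
Compute hydraulic gradient:
i = dh / L = 54.8 / 17.3 = 3.16763
Then apply Darcy's law:
k = Q / (A * i)
k = 0.0496 / (32.3 * 3.16763)
k = 0.0496 / 102.314
k = 0.000485 cm/s


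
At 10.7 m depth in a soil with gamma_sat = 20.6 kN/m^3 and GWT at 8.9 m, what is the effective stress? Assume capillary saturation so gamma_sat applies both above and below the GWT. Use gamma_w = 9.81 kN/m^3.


Total stress = gamma_sat * depth
sigma = 20.6 * 10.7 = 220.42 kPa
Pore water pressure u = gamma_w * (depth - d_wt)
u = 9.81 * (10.7 - 8.9) = 17.658 kPa
Effective stress = sigma - u
sigma' = 220.42 - 17.658 = 202.76 kPa


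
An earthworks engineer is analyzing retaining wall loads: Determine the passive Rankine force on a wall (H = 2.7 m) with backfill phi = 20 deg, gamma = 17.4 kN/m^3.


Result: 129.36 kN/m

Derivation:
Compute passive earth pressure coefficient:
Kp = tan^2(45 + phi/2) = tan^2(55.0) = 2.039607
Compute passive force:
Pp = 0.5 * Kp * gamma * H^2
Pp = 0.5 * 2.039607 * 17.4 * 2.7^2
Pp = 129.36 kN/m


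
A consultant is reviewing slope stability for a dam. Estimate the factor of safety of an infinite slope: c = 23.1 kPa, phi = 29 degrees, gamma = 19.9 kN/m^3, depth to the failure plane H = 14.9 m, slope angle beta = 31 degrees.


Using Fs = c / (gamma*H*sin(beta)*cos(beta)) + tan(phi)/tan(beta)
Cohesion contribution = 23.1 / (19.9*14.9*sin(31)*cos(31))
Cohesion contribution = 0.176469
Friction contribution = tan(29)/tan(31) = 0.922525
Fs = 0.176469 + 0.922525
Fs = 1.099


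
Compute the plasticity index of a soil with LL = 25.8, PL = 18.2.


Result: 7.6

Derivation:
Using PI = LL - PL
PI = 25.8 - 18.2
PI = 7.6


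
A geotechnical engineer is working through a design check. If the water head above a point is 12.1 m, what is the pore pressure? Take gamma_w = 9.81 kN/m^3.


Result: 118.7 kPa

Derivation:
Using u = gamma_w * h_w
u = 9.81 * 12.1
u = 118.7 kPa


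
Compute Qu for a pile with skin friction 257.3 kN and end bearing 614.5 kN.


Result: 871.8 kN

Derivation:
Using Qu = Qf + Qb
Qu = 257.3 + 614.5
Qu = 871.8 kN


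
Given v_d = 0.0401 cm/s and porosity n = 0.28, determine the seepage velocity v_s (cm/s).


Result: 0.14321 cm/s

Derivation:
Using v_s = v_d / n
v_s = 0.0401 / 0.28
v_s = 0.14321 cm/s


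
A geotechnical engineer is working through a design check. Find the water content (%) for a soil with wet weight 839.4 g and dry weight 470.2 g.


Using w = (m_wet - m_dry) / m_dry * 100
m_wet - m_dry = 839.4 - 470.2 = 369.2 g
w = 369.2 / 470.2 * 100
w = 78.52 %


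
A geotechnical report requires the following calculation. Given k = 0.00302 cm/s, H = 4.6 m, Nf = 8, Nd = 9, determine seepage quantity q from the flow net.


Result: 0.0001235 m^3/s per m

Derivation:
Convert k to m/s for unit consistency with H:
k = 0.00302 cm/s = 0.00302 / 100 m/s = 3.02e-05 m/s
Using q = k * H * Nf / Nd
Nf / Nd = 8 / 9 = 0.8889
q = 3.02e-05 * 4.6 * 0.8889
q = 0.0001235 m^3/s per m


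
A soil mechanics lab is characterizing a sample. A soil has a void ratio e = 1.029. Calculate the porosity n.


Using the relation n = e / (1 + e)
n = 1.029 / (1 + 1.029)
n = 1.029 / 2.029
n = 0.5071


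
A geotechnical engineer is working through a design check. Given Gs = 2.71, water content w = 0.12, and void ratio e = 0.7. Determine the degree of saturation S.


Using S = Gs * w / e
S = 2.71 * 0.12 / 0.7
S = 0.4646


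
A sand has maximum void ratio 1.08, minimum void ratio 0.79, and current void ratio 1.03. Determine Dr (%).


Using Dr = (e_max - e) / (e_max - e_min) * 100
e_max - e = 1.08 - 1.03 = 0.05
e_max - e_min = 1.08 - 0.79 = 0.29
Dr = 0.05 / 0.29 * 100
Dr = 17.24 %


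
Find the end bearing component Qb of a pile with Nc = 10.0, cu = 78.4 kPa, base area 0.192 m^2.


Using Qb = Nc * cu * Ab
Qb = 10.0 * 78.4 * 0.192
Qb = 150.53 kN


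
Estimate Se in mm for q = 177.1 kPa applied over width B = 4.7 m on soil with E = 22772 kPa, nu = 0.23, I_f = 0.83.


Using Se = q * B * (1 - nu^2) * I_f / E
1 - nu^2 = 1 - 0.23^2 = 0.9471
Se = 177.1 * 4.7 * 0.9471 * 0.83 / 22772
Se = 0.028734 m
Convert to mm: Se = 0.028734 * 1000 = 28.734 mm


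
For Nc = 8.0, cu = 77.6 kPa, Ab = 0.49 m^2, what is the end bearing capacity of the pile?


Using Qb = Nc * cu * Ab
Qb = 8.0 * 77.6 * 0.49
Qb = 304.19 kN


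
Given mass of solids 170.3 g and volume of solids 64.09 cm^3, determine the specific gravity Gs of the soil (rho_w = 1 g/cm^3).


Result: 2.657

Derivation:
Using Gs = m_s / (V_s * rho_w)
Since rho_w = 1 g/cm^3:
Gs = 170.3 / 64.09
Gs = 2.657


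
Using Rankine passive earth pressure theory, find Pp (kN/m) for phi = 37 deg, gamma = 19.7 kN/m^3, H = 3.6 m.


Result: 513.53 kN/m

Derivation:
Compute passive earth pressure coefficient:
Kp = tan^2(45 + phi/2) = tan^2(63.5) = 4.022791
Compute passive force:
Pp = 0.5 * Kp * gamma * H^2
Pp = 0.5 * 4.022791 * 19.7 * 3.6^2
Pp = 513.53 kN/m


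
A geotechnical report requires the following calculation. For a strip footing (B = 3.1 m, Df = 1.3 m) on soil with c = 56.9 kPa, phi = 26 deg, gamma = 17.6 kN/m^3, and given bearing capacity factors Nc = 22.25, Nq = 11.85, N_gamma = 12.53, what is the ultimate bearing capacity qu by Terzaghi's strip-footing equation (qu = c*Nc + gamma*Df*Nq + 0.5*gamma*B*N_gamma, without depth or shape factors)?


Compute qu = c*Nc + gamma*Df*Nq + 0.5*gamma*B*N_gamma
Term 1: 56.9 * 22.25 = 1266.025
Term 2: 17.6 * 1.3 * 11.85 = 271.128
Term 3: 0.5 * 17.6 * 3.1 * 12.53 = 341.8184
qu = 1266.025 + 271.128 + 341.8184
qu = 1878.97 kPa


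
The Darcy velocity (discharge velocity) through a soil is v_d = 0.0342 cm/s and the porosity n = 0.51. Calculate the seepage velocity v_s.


Using v_s = v_d / n
v_s = 0.0342 / 0.51
v_s = 0.06706 cm/s


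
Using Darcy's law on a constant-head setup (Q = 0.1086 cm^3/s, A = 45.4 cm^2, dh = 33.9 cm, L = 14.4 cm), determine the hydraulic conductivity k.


Result: 0.001016 cm/s

Derivation:
Compute hydraulic gradient:
i = dh / L = 33.9 / 14.4 = 2.35417
Then apply Darcy's law:
k = Q / (A * i)
k = 0.1086 / (45.4 * 2.35417)
k = 0.1086 / 106.879
k = 0.001016 cm/s


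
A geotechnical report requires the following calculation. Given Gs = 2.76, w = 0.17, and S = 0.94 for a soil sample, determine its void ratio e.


Using the relation e = Gs * w / S
e = 2.76 * 0.17 / 0.94
e = 0.4991


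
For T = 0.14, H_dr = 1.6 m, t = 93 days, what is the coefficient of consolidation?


Result: 0.00385 m^2/day

Derivation:
Using cv = T * H_dr^2 / t
H_dr^2 = 1.6^2 = 2.56
cv = 0.14 * 2.56 / 93
cv = 0.00385 m^2/day


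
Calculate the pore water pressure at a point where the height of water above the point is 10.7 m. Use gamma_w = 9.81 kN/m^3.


Result: 104.97 kPa

Derivation:
Using u = gamma_w * h_w
u = 9.81 * 10.7
u = 104.97 kPa


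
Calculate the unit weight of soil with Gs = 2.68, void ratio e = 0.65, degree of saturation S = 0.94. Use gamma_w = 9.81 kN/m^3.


Result: 19.566 kN/m^3

Derivation:
Using gamma = gamma_w * (Gs + S*e) / (1 + e)
Numerator: Gs + S*e = 2.68 + 0.94*0.65 = 3.291
Denominator: 1 + e = 1 + 0.65 = 1.65
gamma = 9.81 * 3.291 / 1.65
gamma = 19.566 kN/m^3


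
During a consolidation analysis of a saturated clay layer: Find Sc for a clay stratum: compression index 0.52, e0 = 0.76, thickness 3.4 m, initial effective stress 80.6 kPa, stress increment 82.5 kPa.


Using Sc = Cc * H / (1 + e0) * log10((sigma0 + delta_sigma) / sigma0)
Stress ratio = (80.6 + 82.5) / 80.6 = 2.02357
log10(2.02357) = 0.306119
Cc * H / (1 + e0) = 0.52 * 3.4 / (1 + 0.76) = 1.00455
Sc = 1.00455 * 0.306119
Sc = 0.3075 m


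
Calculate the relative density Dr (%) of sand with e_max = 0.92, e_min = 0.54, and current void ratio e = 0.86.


Using Dr = (e_max - e) / (e_max - e_min) * 100
e_max - e = 0.92 - 0.86 = 0.06
e_max - e_min = 0.92 - 0.54 = 0.38
Dr = 0.06 / 0.38 * 100
Dr = 15.79 %


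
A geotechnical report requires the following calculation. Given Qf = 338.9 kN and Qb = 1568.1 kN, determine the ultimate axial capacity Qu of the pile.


Result: 1907.0 kN

Derivation:
Using Qu = Qf + Qb
Qu = 338.9 + 1568.1
Qu = 1907.0 kN


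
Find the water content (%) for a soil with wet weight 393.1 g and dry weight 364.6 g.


Using w = (m_wet - m_dry) / m_dry * 100
m_wet - m_dry = 393.1 - 364.6 = 28.5 g
w = 28.5 / 364.6 * 100
w = 7.82 %


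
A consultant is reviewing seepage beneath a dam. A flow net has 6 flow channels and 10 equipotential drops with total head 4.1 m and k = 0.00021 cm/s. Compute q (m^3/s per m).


Convert k to m/s for unit consistency with H:
k = 0.00021 cm/s = 0.00021 / 100 m/s = 2.1e-06 m/s
Using q = k * H * Nf / Nd
Nf / Nd = 6 / 10 = 0.6
q = 2.1e-06 * 4.1 * 0.6
q = 5.166e-06 m^3/s per m


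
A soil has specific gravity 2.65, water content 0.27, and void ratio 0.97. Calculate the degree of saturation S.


Result: 0.7376

Derivation:
Using S = Gs * w / e
S = 2.65 * 0.27 / 0.97
S = 0.7376


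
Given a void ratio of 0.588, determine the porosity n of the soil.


Using the relation n = e / (1 + e)
n = 0.588 / (1 + 0.588)
n = 0.588 / 1.588
n = 0.3703


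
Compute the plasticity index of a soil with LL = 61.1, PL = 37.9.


Using PI = LL - PL
PI = 61.1 - 37.9
PI = 23.2


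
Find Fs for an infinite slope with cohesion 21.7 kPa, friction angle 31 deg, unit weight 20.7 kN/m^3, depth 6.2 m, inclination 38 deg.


Using Fs = c / (gamma*H*sin(beta)*cos(beta)) + tan(phi)/tan(beta)
Cohesion contribution = 21.7 / (20.7*6.2*sin(38)*cos(38))
Cohesion contribution = 0.348517
Friction contribution = tan(31)/tan(38) = 0.769067
Fs = 0.348517 + 0.769067
Fs = 1.118


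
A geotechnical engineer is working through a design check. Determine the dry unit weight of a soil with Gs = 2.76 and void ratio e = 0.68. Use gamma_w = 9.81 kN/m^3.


Using gamma_d = Gs * gamma_w / (1 + e)
gamma_d = 2.76 * 9.81 / (1 + 0.68)
gamma_d = 2.76 * 9.81 / 1.68
gamma_d = 16.116 kN/m^3


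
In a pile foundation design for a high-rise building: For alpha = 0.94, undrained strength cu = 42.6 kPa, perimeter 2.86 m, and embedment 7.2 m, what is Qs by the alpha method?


Using Qs = alpha * cu * perimeter * L
Qs = 0.94 * 42.6 * 2.86 * 7.2
Qs = 824.59 kN


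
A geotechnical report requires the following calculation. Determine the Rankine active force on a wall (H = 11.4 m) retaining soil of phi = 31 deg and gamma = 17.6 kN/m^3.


Result: 366.08 kN/m

Derivation:
Compute active earth pressure coefficient:
Ka = tan^2(45 - phi/2) = tan^2(29.5) = 0.320099
Compute active force:
Pa = 0.5 * Ka * gamma * H^2
Pa = 0.5 * 0.320099 * 17.6 * 11.4^2
Pa = 366.08 kN/m


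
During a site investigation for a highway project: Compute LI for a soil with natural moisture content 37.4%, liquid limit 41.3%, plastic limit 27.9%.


Result: 0.709

Derivation:
First compute the plasticity index:
PI = LL - PL = 41.3 - 27.9 = 13.4
Then compute the liquidity index:
LI = (w - PL) / PI
LI = (37.4 - 27.9) / 13.4
LI = 0.709


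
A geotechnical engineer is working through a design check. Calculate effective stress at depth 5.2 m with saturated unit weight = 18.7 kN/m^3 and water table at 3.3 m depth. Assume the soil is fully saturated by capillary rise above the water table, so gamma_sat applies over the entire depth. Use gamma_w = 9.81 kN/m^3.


Result: 78.6 kPa

Derivation:
Total stress = gamma_sat * depth
sigma = 18.7 * 5.2 = 97.24 kPa
Pore water pressure u = gamma_w * (depth - d_wt)
u = 9.81 * (5.2 - 3.3) = 18.639 kPa
Effective stress = sigma - u
sigma' = 97.24 - 18.639 = 78.6 kPa


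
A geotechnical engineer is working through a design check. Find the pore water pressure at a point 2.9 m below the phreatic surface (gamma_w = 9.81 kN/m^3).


Using u = gamma_w * h_w
u = 9.81 * 2.9
u = 28.45 kPa


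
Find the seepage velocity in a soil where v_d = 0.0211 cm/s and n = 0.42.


Result: 0.05024 cm/s

Derivation:
Using v_s = v_d / n
v_s = 0.0211 / 0.42
v_s = 0.05024 cm/s


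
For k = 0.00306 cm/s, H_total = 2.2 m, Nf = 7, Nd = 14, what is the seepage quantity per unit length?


Result: 3.366e-05 m^3/s per m

Derivation:
Convert k to m/s for unit consistency with H:
k = 0.00306 cm/s = 0.00306 / 100 m/s = 3.06e-05 m/s
Using q = k * H * Nf / Nd
Nf / Nd = 7 / 14 = 0.5
q = 3.06e-05 * 2.2 * 0.5
q = 3.366e-05 m^3/s per m


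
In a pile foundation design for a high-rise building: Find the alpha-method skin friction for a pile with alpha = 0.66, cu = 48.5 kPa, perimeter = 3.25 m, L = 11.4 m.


Result: 1185.97 kN

Derivation:
Using Qs = alpha * cu * perimeter * L
Qs = 0.66 * 48.5 * 3.25 * 11.4
Qs = 1185.97 kN


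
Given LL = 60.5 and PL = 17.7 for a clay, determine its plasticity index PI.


Result: 42.8

Derivation:
Using PI = LL - PL
PI = 60.5 - 17.7
PI = 42.8


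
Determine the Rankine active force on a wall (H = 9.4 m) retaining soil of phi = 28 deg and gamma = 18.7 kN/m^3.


Compute active earth pressure coefficient:
Ka = tan^2(45 - phi/2) = tan^2(31.0) = 0.361033
Compute active force:
Pa = 0.5 * Ka * gamma * H^2
Pa = 0.5 * 0.361033 * 18.7 * 9.4^2
Pa = 298.27 kN/m


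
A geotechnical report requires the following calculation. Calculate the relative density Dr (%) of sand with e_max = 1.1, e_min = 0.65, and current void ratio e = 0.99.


Using Dr = (e_max - e) / (e_max - e_min) * 100
e_max - e = 1.1 - 0.99 = 0.11
e_max - e_min = 1.1 - 0.65 = 0.45
Dr = 0.11 / 0.45 * 100
Dr = 24.44 %


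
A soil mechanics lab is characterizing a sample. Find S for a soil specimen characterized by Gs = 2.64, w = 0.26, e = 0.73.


Using S = Gs * w / e
S = 2.64 * 0.26 / 0.73
S = 0.9403


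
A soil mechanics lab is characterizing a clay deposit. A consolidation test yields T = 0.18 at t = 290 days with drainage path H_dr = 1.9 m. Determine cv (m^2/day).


Using cv = T * H_dr^2 / t
H_dr^2 = 1.9^2 = 3.61
cv = 0.18 * 3.61 / 290
cv = 0.00224 m^2/day


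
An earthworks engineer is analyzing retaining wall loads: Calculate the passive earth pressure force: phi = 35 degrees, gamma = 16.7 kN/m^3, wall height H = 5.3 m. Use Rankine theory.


Compute passive earth pressure coefficient:
Kp = tan^2(45 + phi/2) = tan^2(62.5) = 3.690172
Compute passive force:
Pp = 0.5 * Kp * gamma * H^2
Pp = 0.5 * 3.690172 * 16.7 * 5.3^2
Pp = 865.54 kN/m


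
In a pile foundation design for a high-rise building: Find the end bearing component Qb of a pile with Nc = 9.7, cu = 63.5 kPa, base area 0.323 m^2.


Using Qb = Nc * cu * Ab
Qb = 9.7 * 63.5 * 0.323
Qb = 198.95 kN


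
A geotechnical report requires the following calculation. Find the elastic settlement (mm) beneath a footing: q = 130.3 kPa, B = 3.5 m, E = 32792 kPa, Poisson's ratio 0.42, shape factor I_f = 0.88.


Result: 10.08 mm

Derivation:
Using Se = q * B * (1 - nu^2) * I_f / E
1 - nu^2 = 1 - 0.42^2 = 0.8236
Se = 130.3 * 3.5 * 0.8236 * 0.88 / 32792
Se = 0.010080 m
Convert to mm: Se = 0.010080 * 1000 = 10.08 mm


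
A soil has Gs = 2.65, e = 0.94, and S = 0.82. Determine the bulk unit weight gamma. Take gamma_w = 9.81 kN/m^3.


Using gamma = gamma_w * (Gs + S*e) / (1 + e)
Numerator: Gs + S*e = 2.65 + 0.82*0.94 = 3.4208
Denominator: 1 + e = 1 + 0.94 = 1.94
gamma = 9.81 * 3.4208 / 1.94
gamma = 17.298 kN/m^3


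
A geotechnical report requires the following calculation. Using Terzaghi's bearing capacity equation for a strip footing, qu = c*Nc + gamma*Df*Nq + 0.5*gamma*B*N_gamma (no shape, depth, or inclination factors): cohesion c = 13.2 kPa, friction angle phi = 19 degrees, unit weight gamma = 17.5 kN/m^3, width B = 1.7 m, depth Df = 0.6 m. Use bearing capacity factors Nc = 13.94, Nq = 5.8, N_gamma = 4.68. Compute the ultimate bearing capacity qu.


Compute qu = c*Nc + gamma*Df*Nq + 0.5*gamma*B*N_gamma
Term 1: 13.2 * 13.94 = 184.008
Term 2: 17.5 * 0.6 * 5.8 = 60.9
Term 3: 0.5 * 17.5 * 1.7 * 4.68 = 69.615
qu = 184.008 + 60.9 + 69.615
qu = 314.52 kPa


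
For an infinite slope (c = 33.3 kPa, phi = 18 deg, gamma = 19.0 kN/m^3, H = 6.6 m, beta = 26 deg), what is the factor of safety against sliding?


Using Fs = c / (gamma*H*sin(beta)*cos(beta)) + tan(phi)/tan(beta)
Cohesion contribution = 33.3 / (19.0*6.6*sin(26)*cos(26))
Cohesion contribution = 0.673976
Friction contribution = tan(18)/tan(26) = 0.666184
Fs = 0.673976 + 0.666184
Fs = 1.34


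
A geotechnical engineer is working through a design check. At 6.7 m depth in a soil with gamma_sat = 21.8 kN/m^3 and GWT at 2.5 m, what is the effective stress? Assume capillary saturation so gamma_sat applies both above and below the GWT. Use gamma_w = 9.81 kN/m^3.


Total stress = gamma_sat * depth
sigma = 21.8 * 6.7 = 146.06 kPa
Pore water pressure u = gamma_w * (depth - d_wt)
u = 9.81 * (6.7 - 2.5) = 41.202 kPa
Effective stress = sigma - u
sigma' = 146.06 - 41.202 = 104.86 kPa


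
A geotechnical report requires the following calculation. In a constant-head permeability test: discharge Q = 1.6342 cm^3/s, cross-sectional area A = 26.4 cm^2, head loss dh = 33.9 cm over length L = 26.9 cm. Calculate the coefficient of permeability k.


Compute hydraulic gradient:
i = dh / L = 33.9 / 26.9 = 1.26022
Then apply Darcy's law:
k = Q / (A * i)
k = 1.6342 / (26.4 * 1.26022)
k = 1.6342 / 33.2699
k = 0.049119 cm/s


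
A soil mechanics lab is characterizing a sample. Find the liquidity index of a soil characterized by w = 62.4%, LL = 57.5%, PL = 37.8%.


First compute the plasticity index:
PI = LL - PL = 57.5 - 37.8 = 19.7
Then compute the liquidity index:
LI = (w - PL) / PI
LI = (62.4 - 37.8) / 19.7
LI = 1.249


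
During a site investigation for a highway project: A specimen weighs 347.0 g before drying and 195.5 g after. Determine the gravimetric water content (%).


Using w = (m_wet - m_dry) / m_dry * 100
m_wet - m_dry = 347.0 - 195.5 = 151.5 g
w = 151.5 / 195.5 * 100
w = 77.49 %


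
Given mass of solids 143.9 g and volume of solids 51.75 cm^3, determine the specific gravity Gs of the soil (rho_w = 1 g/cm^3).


Result: 2.781

Derivation:
Using Gs = m_s / (V_s * rho_w)
Since rho_w = 1 g/cm^3:
Gs = 143.9 / 51.75
Gs = 2.781


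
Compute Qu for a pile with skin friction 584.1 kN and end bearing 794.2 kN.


Result: 1378.3 kN

Derivation:
Using Qu = Qf + Qb
Qu = 584.1 + 794.2
Qu = 1378.3 kN


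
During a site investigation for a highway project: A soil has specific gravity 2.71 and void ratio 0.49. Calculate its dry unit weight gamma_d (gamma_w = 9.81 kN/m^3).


Using gamma_d = Gs * gamma_w / (1 + e)
gamma_d = 2.71 * 9.81 / (1 + 0.49)
gamma_d = 2.71 * 9.81 / 1.49
gamma_d = 17.842 kN/m^3


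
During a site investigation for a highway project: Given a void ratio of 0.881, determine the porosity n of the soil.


Using the relation n = e / (1 + e)
n = 0.881 / (1 + 0.881)
n = 0.881 / 1.881
n = 0.4684


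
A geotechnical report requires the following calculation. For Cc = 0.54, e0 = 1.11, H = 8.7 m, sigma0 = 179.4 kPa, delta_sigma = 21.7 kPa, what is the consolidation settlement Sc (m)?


Using Sc = Cc * H / (1 + e0) * log10((sigma0 + delta_sigma) / sigma0)
Stress ratio = (179.4 + 21.7) / 179.4 = 1.12096
log10(1.12096) = 0.0495896
Cc * H / (1 + e0) = 0.54 * 8.7 / (1 + 1.11) = 2.22654
Sc = 2.22654 * 0.0495896
Sc = 0.1104 m


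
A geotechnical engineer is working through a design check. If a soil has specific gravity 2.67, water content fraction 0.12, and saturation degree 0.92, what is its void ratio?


Using the relation e = Gs * w / S
e = 2.67 * 0.12 / 0.92
e = 0.3483


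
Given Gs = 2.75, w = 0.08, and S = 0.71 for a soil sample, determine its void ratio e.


Result: 0.3099

Derivation:
Using the relation e = Gs * w / S
e = 2.75 * 0.08 / 0.71
e = 0.3099


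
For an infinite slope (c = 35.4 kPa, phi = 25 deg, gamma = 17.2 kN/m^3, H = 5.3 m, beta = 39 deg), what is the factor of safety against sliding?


Using Fs = c / (gamma*H*sin(beta)*cos(beta)) + tan(phi)/tan(beta)
Cohesion contribution = 35.4 / (17.2*5.3*sin(39)*cos(39))
Cohesion contribution = 0.794007
Friction contribution = tan(25)/tan(39) = 0.575842
Fs = 0.794007 + 0.575842
Fs = 1.37


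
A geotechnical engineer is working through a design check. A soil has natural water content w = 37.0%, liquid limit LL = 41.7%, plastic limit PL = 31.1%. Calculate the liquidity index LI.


First compute the plasticity index:
PI = LL - PL = 41.7 - 31.1 = 10.6
Then compute the liquidity index:
LI = (w - PL) / PI
LI = (37.0 - 31.1) / 10.6
LI = 0.557


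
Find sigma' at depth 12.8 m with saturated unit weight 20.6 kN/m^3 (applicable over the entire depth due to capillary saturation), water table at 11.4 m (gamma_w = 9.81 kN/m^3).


Total stress = gamma_sat * depth
sigma = 20.6 * 12.8 = 263.68 kPa
Pore water pressure u = gamma_w * (depth - d_wt)
u = 9.81 * (12.8 - 11.4) = 13.734 kPa
Effective stress = sigma - u
sigma' = 263.68 - 13.734 = 249.95 kPa


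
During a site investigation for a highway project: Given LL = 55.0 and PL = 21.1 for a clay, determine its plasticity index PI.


Result: 33.9

Derivation:
Using PI = LL - PL
PI = 55.0 - 21.1
PI = 33.9


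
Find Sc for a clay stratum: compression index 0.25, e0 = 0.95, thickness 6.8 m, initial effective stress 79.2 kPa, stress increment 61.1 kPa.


Using Sc = Cc * H / (1 + e0) * log10((sigma0 + delta_sigma) / sigma0)
Stress ratio = (79.2 + 61.1) / 79.2 = 1.77146
log10(1.77146) = 0.248332
Cc * H / (1 + e0) = 0.25 * 6.8 / (1 + 0.95) = 0.871795
Sc = 0.871795 * 0.248332
Sc = 0.2165 m


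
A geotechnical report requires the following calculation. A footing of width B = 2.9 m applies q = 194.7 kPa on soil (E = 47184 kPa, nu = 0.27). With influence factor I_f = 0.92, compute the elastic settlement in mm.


Result: 10.207 mm

Derivation:
Using Se = q * B * (1 - nu^2) * I_f / E
1 - nu^2 = 1 - 0.27^2 = 0.9271
Se = 194.7 * 2.9 * 0.9271 * 0.92 / 47184
Se = 0.010207 m
Convert to mm: Se = 0.010207 * 1000 = 10.207 mm


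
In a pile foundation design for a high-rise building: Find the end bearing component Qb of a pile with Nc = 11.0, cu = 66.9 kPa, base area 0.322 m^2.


Using Qb = Nc * cu * Ab
Qb = 11.0 * 66.9 * 0.322
Qb = 236.96 kN


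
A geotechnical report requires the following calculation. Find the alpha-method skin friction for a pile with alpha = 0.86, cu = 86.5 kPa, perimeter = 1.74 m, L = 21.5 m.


Result: 2782.93 kN

Derivation:
Using Qs = alpha * cu * perimeter * L
Qs = 0.86 * 86.5 * 1.74 * 21.5
Qs = 2782.93 kN


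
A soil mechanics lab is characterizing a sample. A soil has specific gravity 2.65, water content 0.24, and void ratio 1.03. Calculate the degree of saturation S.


Using S = Gs * w / e
S = 2.65 * 0.24 / 1.03
S = 0.6175


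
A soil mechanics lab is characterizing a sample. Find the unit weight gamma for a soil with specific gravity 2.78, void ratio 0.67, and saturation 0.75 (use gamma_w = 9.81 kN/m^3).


Result: 19.282 kN/m^3

Derivation:
Using gamma = gamma_w * (Gs + S*e) / (1 + e)
Numerator: Gs + S*e = 2.78 + 0.75*0.67 = 3.2825
Denominator: 1 + e = 1 + 0.67 = 1.67
gamma = 9.81 * 3.2825 / 1.67
gamma = 19.282 kN/m^3


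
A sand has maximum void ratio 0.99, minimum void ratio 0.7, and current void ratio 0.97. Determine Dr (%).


Using Dr = (e_max - e) / (e_max - e_min) * 100
e_max - e = 0.99 - 0.97 = 0.02
e_max - e_min = 0.99 - 0.7 = 0.29
Dr = 0.02 / 0.29 * 100
Dr = 6.9 %


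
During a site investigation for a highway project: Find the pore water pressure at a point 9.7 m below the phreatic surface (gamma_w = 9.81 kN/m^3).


Using u = gamma_w * h_w
u = 9.81 * 9.7
u = 95.16 kPa


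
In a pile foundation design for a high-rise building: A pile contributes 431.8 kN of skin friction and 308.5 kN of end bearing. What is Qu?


Result: 740.3 kN

Derivation:
Using Qu = Qf + Qb
Qu = 431.8 + 308.5
Qu = 740.3 kN


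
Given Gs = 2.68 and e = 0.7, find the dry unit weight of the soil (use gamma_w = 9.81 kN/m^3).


Result: 15.465 kN/m^3

Derivation:
Using gamma_d = Gs * gamma_w / (1 + e)
gamma_d = 2.68 * 9.81 / (1 + 0.7)
gamma_d = 2.68 * 9.81 / 1.7
gamma_d = 15.465 kN/m^3


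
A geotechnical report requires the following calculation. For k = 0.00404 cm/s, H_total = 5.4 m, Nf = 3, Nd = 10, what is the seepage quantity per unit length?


Convert k to m/s for unit consistency with H:
k = 0.00404 cm/s = 0.00404 / 100 m/s = 4.04e-05 m/s
Using q = k * H * Nf / Nd
Nf / Nd = 3 / 10 = 0.3
q = 4.04e-05 * 5.4 * 0.3
q = 6.545e-05 m^3/s per m


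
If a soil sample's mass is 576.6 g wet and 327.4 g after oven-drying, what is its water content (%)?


Result: 76.11 %

Derivation:
Using w = (m_wet - m_dry) / m_dry * 100
m_wet - m_dry = 576.6 - 327.4 = 249.2 g
w = 249.2 / 327.4 * 100
w = 76.11 %


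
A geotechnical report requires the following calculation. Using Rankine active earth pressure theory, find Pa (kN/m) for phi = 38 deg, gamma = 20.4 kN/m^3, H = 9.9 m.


Compute active earth pressure coefficient:
Ka = tan^2(45 - phi/2) = tan^2(26.0) = 0.237883
Compute active force:
Pa = 0.5 * Ka * gamma * H^2
Pa = 0.5 * 0.237883 * 20.4 * 9.9^2
Pa = 237.81 kN/m


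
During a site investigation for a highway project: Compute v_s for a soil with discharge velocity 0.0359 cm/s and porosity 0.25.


Result: 0.1436 cm/s

Derivation:
Using v_s = v_d / n
v_s = 0.0359 / 0.25
v_s = 0.1436 cm/s


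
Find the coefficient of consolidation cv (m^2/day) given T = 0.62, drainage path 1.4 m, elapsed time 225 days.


Using cv = T * H_dr^2 / t
H_dr^2 = 1.4^2 = 1.96
cv = 0.62 * 1.96 / 225
cv = 0.0054 m^2/day


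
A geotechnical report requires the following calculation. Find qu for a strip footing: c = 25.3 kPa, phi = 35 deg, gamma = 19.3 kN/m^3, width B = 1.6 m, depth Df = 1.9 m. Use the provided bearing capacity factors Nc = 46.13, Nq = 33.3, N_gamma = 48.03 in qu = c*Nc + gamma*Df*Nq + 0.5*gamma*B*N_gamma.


Compute qu = c*Nc + gamma*Df*Nq + 0.5*gamma*B*N_gamma
Term 1: 25.3 * 46.13 = 1167.089
Term 2: 19.3 * 1.9 * 33.3 = 1221.111
Term 3: 0.5 * 19.3 * 1.6 * 48.03 = 741.5832
qu = 1167.089 + 1221.111 + 741.5832
qu = 3129.78 kPa


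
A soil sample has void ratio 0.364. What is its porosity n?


Using the relation n = e / (1 + e)
n = 0.364 / (1 + 0.364)
n = 0.364 / 1.364
n = 0.2669


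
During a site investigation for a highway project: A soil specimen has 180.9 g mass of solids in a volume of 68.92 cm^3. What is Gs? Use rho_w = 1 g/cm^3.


Result: 2.625

Derivation:
Using Gs = m_s / (V_s * rho_w)
Since rho_w = 1 g/cm^3:
Gs = 180.9 / 68.92
Gs = 2.625


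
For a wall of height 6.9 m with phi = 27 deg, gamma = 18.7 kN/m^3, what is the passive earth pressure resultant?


Compute passive earth pressure coefficient:
Kp = tan^2(45 + phi/2) = tan^2(58.5) = 2.66294
Compute passive force:
Pp = 0.5 * Kp * gamma * H^2
Pp = 0.5 * 2.66294 * 18.7 * 6.9^2
Pp = 1185.42 kN/m


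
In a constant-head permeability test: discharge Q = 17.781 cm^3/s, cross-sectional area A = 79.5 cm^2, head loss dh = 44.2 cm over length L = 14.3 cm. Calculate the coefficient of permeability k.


Result: 0.072361 cm/s

Derivation:
Compute hydraulic gradient:
i = dh / L = 44.2 / 14.3 = 3.09091
Then apply Darcy's law:
k = Q / (A * i)
k = 17.781 / (79.5 * 3.09091)
k = 17.781 / 245.727
k = 0.072361 cm/s


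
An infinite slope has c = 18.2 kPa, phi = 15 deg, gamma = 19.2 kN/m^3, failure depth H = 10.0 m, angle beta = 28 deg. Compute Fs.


Using Fs = c / (gamma*H*sin(beta)*cos(beta)) + tan(phi)/tan(beta)
Cohesion contribution = 18.2 / (19.2*10.0*sin(28)*cos(28))
Cohesion contribution = 0.228679
Friction contribution = tan(15)/tan(28) = 0.503939
Fs = 0.228679 + 0.503939
Fs = 0.733


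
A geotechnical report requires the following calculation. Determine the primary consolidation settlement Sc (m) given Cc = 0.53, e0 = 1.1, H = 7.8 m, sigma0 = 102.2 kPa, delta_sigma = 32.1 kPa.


Result: 0.2335 m

Derivation:
Using Sc = Cc * H / (1 + e0) * log10((sigma0 + delta_sigma) / sigma0)
Stress ratio = (102.2 + 32.1) / 102.2 = 1.31409
log10(1.31409) = 0.118625
Cc * H / (1 + e0) = 0.53 * 7.8 / (1 + 1.1) = 1.96857
Sc = 1.96857 * 0.118625
Sc = 0.2335 m


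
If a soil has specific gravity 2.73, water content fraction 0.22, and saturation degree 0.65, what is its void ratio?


Result: 0.924

Derivation:
Using the relation e = Gs * w / S
e = 2.73 * 0.22 / 0.65
e = 0.924


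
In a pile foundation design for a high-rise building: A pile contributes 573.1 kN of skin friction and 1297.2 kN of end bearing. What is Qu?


Result: 1870.3 kN

Derivation:
Using Qu = Qf + Qb
Qu = 573.1 + 1297.2
Qu = 1870.3 kN


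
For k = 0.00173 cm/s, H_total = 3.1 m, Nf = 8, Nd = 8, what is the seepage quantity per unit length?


Convert k to m/s for unit consistency with H:
k = 0.00173 cm/s = 0.00173 / 100 m/s = 1.73e-05 m/s
Using q = k * H * Nf / Nd
Nf / Nd = 8 / 8 = 1.0
q = 1.73e-05 * 3.1 * 1.0
q = 5.363e-05 m^3/s per m


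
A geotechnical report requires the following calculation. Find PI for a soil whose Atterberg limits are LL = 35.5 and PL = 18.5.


Using PI = LL - PL
PI = 35.5 - 18.5
PI = 17.0


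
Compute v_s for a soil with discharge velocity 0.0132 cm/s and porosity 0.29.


Result: 0.04552 cm/s

Derivation:
Using v_s = v_d / n
v_s = 0.0132 / 0.29
v_s = 0.04552 cm/s


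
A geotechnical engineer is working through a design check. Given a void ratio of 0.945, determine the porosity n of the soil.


Result: 0.4859

Derivation:
Using the relation n = e / (1 + e)
n = 0.945 / (1 + 0.945)
n = 0.945 / 1.945
n = 0.4859


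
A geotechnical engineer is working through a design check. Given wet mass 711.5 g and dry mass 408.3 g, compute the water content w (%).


Using w = (m_wet - m_dry) / m_dry * 100
m_wet - m_dry = 711.5 - 408.3 = 303.2 g
w = 303.2 / 408.3 * 100
w = 74.26 %


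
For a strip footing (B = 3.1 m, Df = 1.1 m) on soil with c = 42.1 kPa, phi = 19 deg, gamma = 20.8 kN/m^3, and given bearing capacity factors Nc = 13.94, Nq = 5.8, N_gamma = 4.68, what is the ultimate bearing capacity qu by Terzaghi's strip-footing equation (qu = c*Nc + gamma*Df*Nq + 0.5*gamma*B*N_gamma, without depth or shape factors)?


Result: 870.46 kPa

Derivation:
Compute qu = c*Nc + gamma*Df*Nq + 0.5*gamma*B*N_gamma
Term 1: 42.1 * 13.94 = 586.874
Term 2: 20.8 * 1.1 * 5.8 = 132.704
Term 3: 0.5 * 20.8 * 3.1 * 4.68 = 150.8832
qu = 586.874 + 132.704 + 150.8832
qu = 870.46 kPa


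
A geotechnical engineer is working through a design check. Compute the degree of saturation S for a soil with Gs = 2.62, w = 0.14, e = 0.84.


Using S = Gs * w / e
S = 2.62 * 0.14 / 0.84
S = 0.4367


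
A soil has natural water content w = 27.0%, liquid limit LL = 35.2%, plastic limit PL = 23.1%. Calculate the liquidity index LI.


First compute the plasticity index:
PI = LL - PL = 35.2 - 23.1 = 12.1
Then compute the liquidity index:
LI = (w - PL) / PI
LI = (27.0 - 23.1) / 12.1
LI = 0.322


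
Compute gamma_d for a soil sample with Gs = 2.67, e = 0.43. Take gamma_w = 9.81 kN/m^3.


Using gamma_d = Gs * gamma_w / (1 + e)
gamma_d = 2.67 * 9.81 / (1 + 0.43)
gamma_d = 2.67 * 9.81 / 1.43
gamma_d = 18.317 kN/m^3


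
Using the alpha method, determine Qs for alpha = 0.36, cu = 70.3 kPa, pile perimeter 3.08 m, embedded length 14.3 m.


Using Qs = alpha * cu * perimeter * L
Qs = 0.36 * 70.3 * 3.08 * 14.3
Qs = 1114.67 kN


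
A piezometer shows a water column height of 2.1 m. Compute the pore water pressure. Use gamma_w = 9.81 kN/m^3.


Using u = gamma_w * h_w
u = 9.81 * 2.1
u = 20.6 kPa


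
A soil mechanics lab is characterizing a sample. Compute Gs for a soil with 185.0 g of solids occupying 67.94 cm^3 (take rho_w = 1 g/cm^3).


Using Gs = m_s / (V_s * rho_w)
Since rho_w = 1 g/cm^3:
Gs = 185.0 / 67.94
Gs = 2.723


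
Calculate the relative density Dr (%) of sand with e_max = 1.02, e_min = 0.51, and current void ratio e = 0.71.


Result: 60.78 %

Derivation:
Using Dr = (e_max - e) / (e_max - e_min) * 100
e_max - e = 1.02 - 0.71 = 0.31
e_max - e_min = 1.02 - 0.51 = 0.51
Dr = 0.31 / 0.51 * 100
Dr = 60.78 %


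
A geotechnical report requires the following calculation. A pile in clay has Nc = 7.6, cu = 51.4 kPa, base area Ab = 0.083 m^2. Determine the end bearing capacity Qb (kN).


Using Qb = Nc * cu * Ab
Qb = 7.6 * 51.4 * 0.083
Qb = 32.42 kN


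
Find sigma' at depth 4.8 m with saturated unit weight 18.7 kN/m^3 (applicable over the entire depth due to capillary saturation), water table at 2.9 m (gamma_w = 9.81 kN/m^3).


Total stress = gamma_sat * depth
sigma = 18.7 * 4.8 = 89.76 kPa
Pore water pressure u = gamma_w * (depth - d_wt)
u = 9.81 * (4.8 - 2.9) = 18.639 kPa
Effective stress = sigma - u
sigma' = 89.76 - 18.639 = 71.12 kPa


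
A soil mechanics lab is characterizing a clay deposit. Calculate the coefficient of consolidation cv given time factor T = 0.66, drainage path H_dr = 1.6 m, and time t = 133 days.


Result: 0.0127 m^2/day

Derivation:
Using cv = T * H_dr^2 / t
H_dr^2 = 1.6^2 = 2.56
cv = 0.66 * 2.56 / 133
cv = 0.0127 m^2/day


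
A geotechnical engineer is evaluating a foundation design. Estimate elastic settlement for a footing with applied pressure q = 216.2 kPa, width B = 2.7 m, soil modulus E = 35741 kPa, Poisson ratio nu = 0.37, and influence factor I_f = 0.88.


Using Se = q * B * (1 - nu^2) * I_f / E
1 - nu^2 = 1 - 0.37^2 = 0.8631
Se = 216.2 * 2.7 * 0.8631 * 0.88 / 35741
Se = 0.012405 m
Convert to mm: Se = 0.012405 * 1000 = 12.405 mm


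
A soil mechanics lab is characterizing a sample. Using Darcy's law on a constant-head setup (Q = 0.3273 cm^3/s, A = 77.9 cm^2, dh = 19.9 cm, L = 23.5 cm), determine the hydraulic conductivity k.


Compute hydraulic gradient:
i = dh / L = 19.9 / 23.5 = 0.846809
Then apply Darcy's law:
k = Q / (A * i)
k = 0.3273 / (77.9 * 0.846809)
k = 0.3273 / 65.9664
k = 0.004962 cm/s


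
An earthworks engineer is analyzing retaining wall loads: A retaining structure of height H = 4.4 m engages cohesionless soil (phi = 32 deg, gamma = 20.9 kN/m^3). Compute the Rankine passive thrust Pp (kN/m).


Compute passive earth pressure coefficient:
Kp = tan^2(45 + phi/2) = tan^2(61.0) = 3.254588
Compute passive force:
Pp = 0.5 * Kp * gamma * H^2
Pp = 0.5 * 3.254588 * 20.9 * 4.4^2
Pp = 658.44 kN/m


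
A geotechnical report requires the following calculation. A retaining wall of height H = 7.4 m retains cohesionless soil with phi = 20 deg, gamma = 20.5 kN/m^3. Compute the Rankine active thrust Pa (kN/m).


Result: 275.2 kN/m

Derivation:
Compute active earth pressure coefficient:
Ka = tan^2(45 - phi/2) = tan^2(35.0) = 0.490291
Compute active force:
Pa = 0.5 * Ka * gamma * H^2
Pa = 0.5 * 0.490291 * 20.5 * 7.4^2
Pa = 275.2 kN/m


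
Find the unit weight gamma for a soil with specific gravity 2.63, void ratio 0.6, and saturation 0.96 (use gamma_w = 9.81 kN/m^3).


Using gamma = gamma_w * (Gs + S*e) / (1 + e)
Numerator: Gs + S*e = 2.63 + 0.96*0.6 = 3.206
Denominator: 1 + e = 1 + 0.6 = 1.6
gamma = 9.81 * 3.206 / 1.6
gamma = 19.657 kN/m^3


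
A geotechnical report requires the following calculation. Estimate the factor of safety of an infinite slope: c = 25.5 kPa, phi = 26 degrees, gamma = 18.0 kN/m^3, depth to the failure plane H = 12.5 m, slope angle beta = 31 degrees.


Result: 1.068

Derivation:
Using Fs = c / (gamma*H*sin(beta)*cos(beta)) + tan(phi)/tan(beta)
Cohesion contribution = 25.5 / (18.0*12.5*sin(31)*cos(31))
Cohesion contribution = 0.256716
Friction contribution = tan(26)/tan(31) = 0.811723
Fs = 0.256716 + 0.811723
Fs = 1.068


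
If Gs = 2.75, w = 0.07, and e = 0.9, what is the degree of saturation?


Result: 0.2139

Derivation:
Using S = Gs * w / e
S = 2.75 * 0.07 / 0.9
S = 0.2139


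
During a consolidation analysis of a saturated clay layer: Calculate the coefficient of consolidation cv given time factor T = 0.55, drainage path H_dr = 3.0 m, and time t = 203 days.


Result: 0.02438 m^2/day

Derivation:
Using cv = T * H_dr^2 / t
H_dr^2 = 3.0^2 = 9.0
cv = 0.55 * 9.0 / 203
cv = 0.02438 m^2/day


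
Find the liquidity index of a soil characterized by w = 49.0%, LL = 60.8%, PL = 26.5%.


Result: 0.656

Derivation:
First compute the plasticity index:
PI = LL - PL = 60.8 - 26.5 = 34.3
Then compute the liquidity index:
LI = (w - PL) / PI
LI = (49.0 - 26.5) / 34.3
LI = 0.656


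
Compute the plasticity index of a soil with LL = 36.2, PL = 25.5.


Using PI = LL - PL
PI = 36.2 - 25.5
PI = 10.7


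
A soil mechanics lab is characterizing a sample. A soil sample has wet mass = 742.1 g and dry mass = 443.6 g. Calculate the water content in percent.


Result: 67.29 %

Derivation:
Using w = (m_wet - m_dry) / m_dry * 100
m_wet - m_dry = 742.1 - 443.6 = 298.5 g
w = 298.5 / 443.6 * 100
w = 67.29 %


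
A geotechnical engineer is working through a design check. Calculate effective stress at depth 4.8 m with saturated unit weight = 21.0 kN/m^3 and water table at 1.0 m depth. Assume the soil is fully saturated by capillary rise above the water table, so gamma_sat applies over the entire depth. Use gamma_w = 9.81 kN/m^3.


Total stress = gamma_sat * depth
sigma = 21.0 * 4.8 = 100.8 kPa
Pore water pressure u = gamma_w * (depth - d_wt)
u = 9.81 * (4.8 - 1.0) = 37.278 kPa
Effective stress = sigma - u
sigma' = 100.8 - 37.278 = 63.52 kPa
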